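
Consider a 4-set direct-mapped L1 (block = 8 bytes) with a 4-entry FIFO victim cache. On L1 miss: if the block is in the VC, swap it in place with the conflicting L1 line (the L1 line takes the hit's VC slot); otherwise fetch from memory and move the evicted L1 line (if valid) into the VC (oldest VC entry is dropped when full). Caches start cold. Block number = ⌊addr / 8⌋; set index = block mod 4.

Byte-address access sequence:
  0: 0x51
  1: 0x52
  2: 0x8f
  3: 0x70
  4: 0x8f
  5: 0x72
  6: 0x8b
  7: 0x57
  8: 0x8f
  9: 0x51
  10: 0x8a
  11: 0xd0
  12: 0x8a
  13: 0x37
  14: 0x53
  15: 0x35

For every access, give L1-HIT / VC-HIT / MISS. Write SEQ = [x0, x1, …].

SEQ = [MISS, L1-HIT, MISS, MISS, L1-HIT, L1-HIT, L1-HIT, VC-HIT, L1-HIT, L1-HIT, L1-HIT, MISS, L1-HIT, MISS, VC-HIT, VC-HIT]

#0 0x51→b10/s2 MISS; vc=[]
#1 0x52→b10/s2 L1-HIT; vc=[]
#2 0x8f→b17/s1 MISS; vc=[]
#3 0x70→b14/s2 MISS; vc=[10]
#4 0x8f→b17/s1 L1-HIT; vc=[10]
#5 0x72→b14/s2 L1-HIT; vc=[10]
#6 0x8b→b17/s1 L1-HIT; vc=[10]
#7 0x57→b10/s2 VC-HIT; vc=[14]
#8 0x8f→b17/s1 L1-HIT; vc=[14]
#9 0x51→b10/s2 L1-HIT; vc=[14]
#10 0x8a→b17/s1 L1-HIT; vc=[14]
#11 0xd0→b26/s2 MISS; vc=[14,10]
#12 0x8a→b17/s1 L1-HIT; vc=[14,10]
#13 0x37→b6/s2 MISS; vc=[14,10,26]
#14 0x53→b10/s2 VC-HIT; vc=[14,6,26]
#15 0x35→b6/s2 VC-HIT; vc=[14,10,26]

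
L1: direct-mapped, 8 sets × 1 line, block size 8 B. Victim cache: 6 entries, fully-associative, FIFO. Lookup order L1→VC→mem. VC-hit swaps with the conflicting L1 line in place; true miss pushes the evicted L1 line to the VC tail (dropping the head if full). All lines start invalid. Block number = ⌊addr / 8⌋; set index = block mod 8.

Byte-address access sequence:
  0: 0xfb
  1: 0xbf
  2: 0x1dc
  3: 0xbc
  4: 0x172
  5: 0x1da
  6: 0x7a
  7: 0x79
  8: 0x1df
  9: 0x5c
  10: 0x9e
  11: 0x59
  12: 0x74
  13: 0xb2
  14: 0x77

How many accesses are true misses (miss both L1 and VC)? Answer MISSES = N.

0: 0xfb (blk 31, set 7) → MISS  vc=[]
1: 0xbf (blk 23, set 7) → MISS  vc=[31]
2: 0x1dc (blk 59, set 3) → MISS  vc=[31]
3: 0xbc (blk 23, set 7) → L1-HIT  vc=[31]
4: 0x172 (blk 46, set 6) → MISS  vc=[31]
5: 0x1da (blk 59, set 3) → L1-HIT  vc=[31]
6: 0x7a (blk 15, set 7) → MISS  vc=[31, 23]
7: 0x79 (blk 15, set 7) → L1-HIT  vc=[31, 23]
8: 0x1df (blk 59, set 3) → L1-HIT  vc=[31, 23]
9: 0x5c (blk 11, set 3) → MISS  vc=[31, 23, 59]
10: 0x9e (blk 19, set 3) → MISS  vc=[31, 23, 59, 11]
11: 0x59 (blk 11, set 3) → VC-HIT  vc=[31, 23, 59, 19]
12: 0x74 (blk 14, set 6) → MISS  vc=[31, 23, 59, 19, 46]
13: 0xb2 (blk 22, set 6) → MISS  vc=[31, 23, 59, 19, 46, 14]
14: 0x77 (blk 14, set 6) → VC-HIT  vc=[31, 23, 59, 19, 46, 22]

MISSES = 9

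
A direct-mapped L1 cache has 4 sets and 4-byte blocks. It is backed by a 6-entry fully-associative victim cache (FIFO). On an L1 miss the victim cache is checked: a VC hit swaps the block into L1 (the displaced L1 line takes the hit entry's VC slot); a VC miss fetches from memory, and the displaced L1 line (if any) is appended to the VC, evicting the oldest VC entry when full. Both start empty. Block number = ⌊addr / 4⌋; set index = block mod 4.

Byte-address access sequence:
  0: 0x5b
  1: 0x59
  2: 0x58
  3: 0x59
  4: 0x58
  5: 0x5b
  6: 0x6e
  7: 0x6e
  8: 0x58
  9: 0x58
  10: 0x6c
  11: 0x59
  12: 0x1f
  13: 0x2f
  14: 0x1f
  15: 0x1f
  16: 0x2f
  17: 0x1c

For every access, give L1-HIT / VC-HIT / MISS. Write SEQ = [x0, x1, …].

SEQ = [MISS, L1-HIT, L1-HIT, L1-HIT, L1-HIT, L1-HIT, MISS, L1-HIT, L1-HIT, L1-HIT, L1-HIT, L1-HIT, MISS, MISS, VC-HIT, L1-HIT, VC-HIT, VC-HIT]

0: 0x5b (blk 22, set 2) → MISS  vc=[]
1: 0x59 (blk 22, set 2) → L1-HIT  vc=[]
2: 0x58 (blk 22, set 2) → L1-HIT  vc=[]
3: 0x59 (blk 22, set 2) → L1-HIT  vc=[]
4: 0x58 (blk 22, set 2) → L1-HIT  vc=[]
5: 0x5b (blk 22, set 2) → L1-HIT  vc=[]
6: 0x6e (blk 27, set 3) → MISS  vc=[]
7: 0x6e (blk 27, set 3) → L1-HIT  vc=[]
8: 0x58 (blk 22, set 2) → L1-HIT  vc=[]
9: 0x58 (blk 22, set 2) → L1-HIT  vc=[]
10: 0x6c (blk 27, set 3) → L1-HIT  vc=[]
11: 0x59 (blk 22, set 2) → L1-HIT  vc=[]
12: 0x1f (blk 7, set 3) → MISS  vc=[27]
13: 0x2f (blk 11, set 3) → MISS  vc=[27, 7]
14: 0x1f (blk 7, set 3) → VC-HIT  vc=[27, 11]
15: 0x1f (blk 7, set 3) → L1-HIT  vc=[27, 11]
16: 0x2f (blk 11, set 3) → VC-HIT  vc=[27, 7]
17: 0x1c (blk 7, set 3) → VC-HIT  vc=[27, 11]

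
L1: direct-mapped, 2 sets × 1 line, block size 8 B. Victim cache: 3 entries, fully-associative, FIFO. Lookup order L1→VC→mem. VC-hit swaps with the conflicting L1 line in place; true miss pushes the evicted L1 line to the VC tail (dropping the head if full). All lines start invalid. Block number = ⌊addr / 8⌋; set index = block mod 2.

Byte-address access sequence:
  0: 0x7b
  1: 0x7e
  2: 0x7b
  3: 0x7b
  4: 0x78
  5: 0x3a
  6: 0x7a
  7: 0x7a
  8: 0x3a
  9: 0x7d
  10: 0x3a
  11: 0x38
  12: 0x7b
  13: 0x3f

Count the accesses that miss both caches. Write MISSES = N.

MISSES = 2

#0 0x7b→b15/s1 MISS; vc=[]
#1 0x7e→b15/s1 L1-HIT; vc=[]
#2 0x7b→b15/s1 L1-HIT; vc=[]
#3 0x7b→b15/s1 L1-HIT; vc=[]
#4 0x78→b15/s1 L1-HIT; vc=[]
#5 0x3a→b7/s1 MISS; vc=[15]
#6 0x7a→b15/s1 VC-HIT; vc=[7]
#7 0x7a→b15/s1 L1-HIT; vc=[7]
#8 0x3a→b7/s1 VC-HIT; vc=[15]
#9 0x7d→b15/s1 VC-HIT; vc=[7]
#10 0x3a→b7/s1 VC-HIT; vc=[15]
#11 0x38→b7/s1 L1-HIT; vc=[15]
#12 0x7b→b15/s1 VC-HIT; vc=[7]
#13 0x3f→b7/s1 VC-HIT; vc=[15]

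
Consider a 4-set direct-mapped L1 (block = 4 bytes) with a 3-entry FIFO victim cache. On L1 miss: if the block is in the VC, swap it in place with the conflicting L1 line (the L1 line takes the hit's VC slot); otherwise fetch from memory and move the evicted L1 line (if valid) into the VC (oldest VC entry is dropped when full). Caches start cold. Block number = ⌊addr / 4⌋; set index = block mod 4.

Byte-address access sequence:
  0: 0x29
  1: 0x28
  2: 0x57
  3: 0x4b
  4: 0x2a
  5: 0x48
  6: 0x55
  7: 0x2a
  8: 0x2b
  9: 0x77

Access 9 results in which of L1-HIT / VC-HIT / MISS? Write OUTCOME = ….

  [0] addr=0x29 blk=10 s=2: MISS | VC []
  [1] addr=0x28 blk=10 s=2: L1-HIT | VC []
  [2] addr=0x57 blk=21 s=1: MISS | VC []
  [3] addr=0x4b blk=18 s=2: MISS | VC [10]
  [4] addr=0x2a blk=10 s=2: VC-HIT | VC [18]
  [5] addr=0x48 blk=18 s=2: VC-HIT | VC [10]
  [6] addr=0x55 blk=21 s=1: L1-HIT | VC [10]
  [7] addr=0x2a blk=10 s=2: VC-HIT | VC [18]
  [8] addr=0x2b blk=10 s=2: L1-HIT | VC [18]
  [9] addr=0x77 blk=29 s=1: MISS | VC [18, 21]

OUTCOME = MISS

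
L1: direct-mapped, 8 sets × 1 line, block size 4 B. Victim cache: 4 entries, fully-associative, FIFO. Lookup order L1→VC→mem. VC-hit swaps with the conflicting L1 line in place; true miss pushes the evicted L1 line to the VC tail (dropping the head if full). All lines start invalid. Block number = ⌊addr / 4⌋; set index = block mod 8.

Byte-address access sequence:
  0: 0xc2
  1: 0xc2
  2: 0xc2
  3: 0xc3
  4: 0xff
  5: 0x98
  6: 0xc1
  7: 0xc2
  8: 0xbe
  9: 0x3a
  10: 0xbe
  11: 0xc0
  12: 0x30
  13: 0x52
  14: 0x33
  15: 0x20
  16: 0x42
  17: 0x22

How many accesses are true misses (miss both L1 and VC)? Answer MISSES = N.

  [0] addr=0xc2 blk=48 s=0: MISS | VC []
  [1] addr=0xc2 blk=48 s=0: L1-HIT | VC []
  [2] addr=0xc2 blk=48 s=0: L1-HIT | VC []
  [3] addr=0xc3 blk=48 s=0: L1-HIT | VC []
  [4] addr=0xff blk=63 s=7: MISS | VC []
  [5] addr=0x98 blk=38 s=6: MISS | VC []
  [6] addr=0xc1 blk=48 s=0: L1-HIT | VC []
  [7] addr=0xc2 blk=48 s=0: L1-HIT | VC []
  [8] addr=0xbe blk=47 s=7: MISS | VC [63]
  [9] addr=0x3a blk=14 s=6: MISS | VC [63, 38]
  [10] addr=0xbe blk=47 s=7: L1-HIT | VC [63, 38]
  [11] addr=0xc0 blk=48 s=0: L1-HIT | VC [63, 38]
  [12] addr=0x30 blk=12 s=4: MISS | VC [63, 38]
  [13] addr=0x52 blk=20 s=4: MISS | VC [63, 38, 12]
  [14] addr=0x33 blk=12 s=4: VC-HIT | VC [63, 38, 20]
  [15] addr=0x20 blk=8 s=0: MISS | VC [63, 38, 20, 48]
  [16] addr=0x42 blk=16 s=0: MISS | VC [38, 20, 48, 8]
  [17] addr=0x22 blk=8 s=0: VC-HIT | VC [38, 20, 48, 16]

MISSES = 9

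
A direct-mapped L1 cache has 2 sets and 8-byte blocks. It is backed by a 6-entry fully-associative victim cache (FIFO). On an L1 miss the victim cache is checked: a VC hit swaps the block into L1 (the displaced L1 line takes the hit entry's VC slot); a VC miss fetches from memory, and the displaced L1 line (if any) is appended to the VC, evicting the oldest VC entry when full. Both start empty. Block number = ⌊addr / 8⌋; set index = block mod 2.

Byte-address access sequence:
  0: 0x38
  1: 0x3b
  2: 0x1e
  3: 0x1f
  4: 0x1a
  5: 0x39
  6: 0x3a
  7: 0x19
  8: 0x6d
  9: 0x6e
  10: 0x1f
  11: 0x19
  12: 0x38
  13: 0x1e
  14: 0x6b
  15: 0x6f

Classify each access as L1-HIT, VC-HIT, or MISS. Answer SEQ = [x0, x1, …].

#0 0x38→b7/s1 MISS; vc=[]
#1 0x3b→b7/s1 L1-HIT; vc=[]
#2 0x1e→b3/s1 MISS; vc=[7]
#3 0x1f→b3/s1 L1-HIT; vc=[7]
#4 0x1a→b3/s1 L1-HIT; vc=[7]
#5 0x39→b7/s1 VC-HIT; vc=[3]
#6 0x3a→b7/s1 L1-HIT; vc=[3]
#7 0x19→b3/s1 VC-HIT; vc=[7]
#8 0x6d→b13/s1 MISS; vc=[7,3]
#9 0x6e→b13/s1 L1-HIT; vc=[7,3]
#10 0x1f→b3/s1 VC-HIT; vc=[7,13]
#11 0x19→b3/s1 L1-HIT; vc=[7,13]
#12 0x38→b7/s1 VC-HIT; vc=[3,13]
#13 0x1e→b3/s1 VC-HIT; vc=[7,13]
#14 0x6b→b13/s1 VC-HIT; vc=[7,3]
#15 0x6f→b13/s1 L1-HIT; vc=[7,3]

SEQ = [MISS, L1-HIT, MISS, L1-HIT, L1-HIT, VC-HIT, L1-HIT, VC-HIT, MISS, L1-HIT, VC-HIT, L1-HIT, VC-HIT, VC-HIT, VC-HIT, L1-HIT]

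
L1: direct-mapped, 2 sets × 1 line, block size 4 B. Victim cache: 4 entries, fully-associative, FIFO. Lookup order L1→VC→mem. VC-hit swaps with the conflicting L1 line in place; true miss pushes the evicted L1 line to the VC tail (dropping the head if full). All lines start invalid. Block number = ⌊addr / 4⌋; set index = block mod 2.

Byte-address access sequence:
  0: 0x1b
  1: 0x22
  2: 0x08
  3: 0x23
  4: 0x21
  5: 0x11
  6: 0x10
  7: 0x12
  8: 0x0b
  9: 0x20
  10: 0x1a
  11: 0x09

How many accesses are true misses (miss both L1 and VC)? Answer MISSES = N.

MISSES = 4

0: 0x1b (blk 6, set 0) → MISS  vc=[]
1: 0x22 (blk 8, set 0) → MISS  vc=[6]
2: 0x8 (blk 2, set 0) → MISS  vc=[6, 8]
3: 0x23 (blk 8, set 0) → VC-HIT  vc=[6, 2]
4: 0x21 (blk 8, set 0) → L1-HIT  vc=[6, 2]
5: 0x11 (blk 4, set 0) → MISS  vc=[6, 2, 8]
6: 0x10 (blk 4, set 0) → L1-HIT  vc=[6, 2, 8]
7: 0x12 (blk 4, set 0) → L1-HIT  vc=[6, 2, 8]
8: 0xb (blk 2, set 0) → VC-HIT  vc=[6, 4, 8]
9: 0x20 (blk 8, set 0) → VC-HIT  vc=[6, 4, 2]
10: 0x1a (blk 6, set 0) → VC-HIT  vc=[8, 4, 2]
11: 0x9 (blk 2, set 0) → VC-HIT  vc=[8, 4, 6]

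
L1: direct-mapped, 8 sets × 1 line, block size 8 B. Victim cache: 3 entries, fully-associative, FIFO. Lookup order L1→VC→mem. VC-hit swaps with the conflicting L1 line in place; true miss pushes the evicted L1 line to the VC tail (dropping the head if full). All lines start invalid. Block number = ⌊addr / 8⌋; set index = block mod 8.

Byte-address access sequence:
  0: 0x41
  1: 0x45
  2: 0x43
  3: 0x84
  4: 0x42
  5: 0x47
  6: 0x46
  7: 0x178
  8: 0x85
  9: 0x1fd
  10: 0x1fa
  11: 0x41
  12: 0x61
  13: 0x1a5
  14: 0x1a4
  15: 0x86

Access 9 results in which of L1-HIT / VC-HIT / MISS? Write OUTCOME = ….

#0 0x41→b8/s0 MISS; vc=[]
#1 0x45→b8/s0 L1-HIT; vc=[]
#2 0x43→b8/s0 L1-HIT; vc=[]
#3 0x84→b16/s0 MISS; vc=[8]
#4 0x42→b8/s0 VC-HIT; vc=[16]
#5 0x47→b8/s0 L1-HIT; vc=[16]
#6 0x46→b8/s0 L1-HIT; vc=[16]
#7 0x178→b47/s7 MISS; vc=[16]
#8 0x85→b16/s0 VC-HIT; vc=[8]
#9 0x1fd→b63/s7 MISS; vc=[8,47]
#10 0x1fa→b63/s7 L1-HIT; vc=[8,47]
#11 0x41→b8/s0 VC-HIT; vc=[16,47]
#12 0x61→b12/s4 MISS; vc=[16,47]
#13 0x1a5→b52/s4 MISS; vc=[16,47,12]
#14 0x1a4→b52/s4 L1-HIT; vc=[16,47,12]
#15 0x86→b16/s0 VC-HIT; vc=[8,47,12]

OUTCOME = MISS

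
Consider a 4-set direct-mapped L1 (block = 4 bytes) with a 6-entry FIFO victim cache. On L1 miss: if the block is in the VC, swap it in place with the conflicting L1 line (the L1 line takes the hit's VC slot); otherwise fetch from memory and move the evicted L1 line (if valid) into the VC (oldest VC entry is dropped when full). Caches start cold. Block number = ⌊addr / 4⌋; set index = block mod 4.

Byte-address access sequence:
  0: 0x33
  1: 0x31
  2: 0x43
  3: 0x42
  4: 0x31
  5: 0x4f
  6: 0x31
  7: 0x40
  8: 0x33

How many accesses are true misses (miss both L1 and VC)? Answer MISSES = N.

  [0] addr=0x33 blk=12 s=0: MISS | VC []
  [1] addr=0x31 blk=12 s=0: L1-HIT | VC []
  [2] addr=0x43 blk=16 s=0: MISS | VC [12]
  [3] addr=0x42 blk=16 s=0: L1-HIT | VC [12]
  [4] addr=0x31 blk=12 s=0: VC-HIT | VC [16]
  [5] addr=0x4f blk=19 s=3: MISS | VC [16]
  [6] addr=0x31 blk=12 s=0: L1-HIT | VC [16]
  [7] addr=0x40 blk=16 s=0: VC-HIT | VC [12]
  [8] addr=0x33 blk=12 s=0: VC-HIT | VC [16]

MISSES = 3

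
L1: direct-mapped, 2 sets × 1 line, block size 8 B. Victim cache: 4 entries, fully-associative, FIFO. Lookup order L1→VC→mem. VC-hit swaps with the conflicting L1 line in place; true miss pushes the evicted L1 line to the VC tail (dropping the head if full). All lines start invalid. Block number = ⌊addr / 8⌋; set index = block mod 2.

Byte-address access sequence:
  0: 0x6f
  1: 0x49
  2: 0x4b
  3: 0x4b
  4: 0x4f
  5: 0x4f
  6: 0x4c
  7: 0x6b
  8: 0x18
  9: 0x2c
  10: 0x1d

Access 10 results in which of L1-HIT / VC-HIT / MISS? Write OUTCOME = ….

OUTCOME = VC-HIT

#0 0x6f→b13/s1 MISS; vc=[]
#1 0x49→b9/s1 MISS; vc=[13]
#2 0x4b→b9/s1 L1-HIT; vc=[13]
#3 0x4b→b9/s1 L1-HIT; vc=[13]
#4 0x4f→b9/s1 L1-HIT; vc=[13]
#5 0x4f→b9/s1 L1-HIT; vc=[13]
#6 0x4c→b9/s1 L1-HIT; vc=[13]
#7 0x6b→b13/s1 VC-HIT; vc=[9]
#8 0x18→b3/s1 MISS; vc=[9,13]
#9 0x2c→b5/s1 MISS; vc=[9,13,3]
#10 0x1d→b3/s1 VC-HIT; vc=[9,13,5]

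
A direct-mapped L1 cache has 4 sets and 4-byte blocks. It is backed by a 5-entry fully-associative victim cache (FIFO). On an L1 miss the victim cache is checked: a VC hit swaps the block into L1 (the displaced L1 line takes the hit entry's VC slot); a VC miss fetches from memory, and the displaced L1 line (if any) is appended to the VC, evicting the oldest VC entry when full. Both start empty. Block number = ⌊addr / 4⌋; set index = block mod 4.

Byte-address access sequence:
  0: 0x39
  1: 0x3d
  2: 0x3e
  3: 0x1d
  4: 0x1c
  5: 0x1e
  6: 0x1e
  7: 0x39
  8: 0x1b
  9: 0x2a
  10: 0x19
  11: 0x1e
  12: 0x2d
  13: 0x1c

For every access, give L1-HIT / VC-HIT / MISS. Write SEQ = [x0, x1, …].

SEQ = [MISS, MISS, L1-HIT, MISS, L1-HIT, L1-HIT, L1-HIT, L1-HIT, MISS, MISS, VC-HIT, L1-HIT, MISS, VC-HIT]

  [0] addr=0x39 blk=14 s=2: MISS | VC []
  [1] addr=0x3d blk=15 s=3: MISS | VC []
  [2] addr=0x3e blk=15 s=3: L1-HIT | VC []
  [3] addr=0x1d blk=7 s=3: MISS | VC [15]
  [4] addr=0x1c blk=7 s=3: L1-HIT | VC [15]
  [5] addr=0x1e blk=7 s=3: L1-HIT | VC [15]
  [6] addr=0x1e blk=7 s=3: L1-HIT | VC [15]
  [7] addr=0x39 blk=14 s=2: L1-HIT | VC [15]
  [8] addr=0x1b blk=6 s=2: MISS | VC [15, 14]
  [9] addr=0x2a blk=10 s=2: MISS | VC [15, 14, 6]
  [10] addr=0x19 blk=6 s=2: VC-HIT | VC [15, 14, 10]
  [11] addr=0x1e blk=7 s=3: L1-HIT | VC [15, 14, 10]
  [12] addr=0x2d blk=11 s=3: MISS | VC [15, 14, 10, 7]
  [13] addr=0x1c blk=7 s=3: VC-HIT | VC [15, 14, 10, 11]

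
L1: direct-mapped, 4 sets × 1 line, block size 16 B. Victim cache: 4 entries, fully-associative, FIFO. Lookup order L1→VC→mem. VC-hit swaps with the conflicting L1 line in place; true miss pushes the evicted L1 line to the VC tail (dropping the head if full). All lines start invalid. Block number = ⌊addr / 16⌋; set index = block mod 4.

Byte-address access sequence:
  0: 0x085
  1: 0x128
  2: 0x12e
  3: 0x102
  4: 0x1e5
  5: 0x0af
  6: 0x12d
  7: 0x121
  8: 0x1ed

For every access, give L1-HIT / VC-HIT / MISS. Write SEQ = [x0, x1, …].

SEQ = [MISS, MISS, L1-HIT, MISS, MISS, MISS, VC-HIT, L1-HIT, VC-HIT]

0: 0x85 (blk 8, set 0) → MISS  vc=[]
1: 0x128 (blk 18, set 2) → MISS  vc=[]
2: 0x12e (blk 18, set 2) → L1-HIT  vc=[]
3: 0x102 (blk 16, set 0) → MISS  vc=[8]
4: 0x1e5 (blk 30, set 2) → MISS  vc=[8, 18]
5: 0xaf (blk 10, set 2) → MISS  vc=[8, 18, 30]
6: 0x12d (blk 18, set 2) → VC-HIT  vc=[8, 10, 30]
7: 0x121 (blk 18, set 2) → L1-HIT  vc=[8, 10, 30]
8: 0x1ed (blk 30, set 2) → VC-HIT  vc=[8, 10, 18]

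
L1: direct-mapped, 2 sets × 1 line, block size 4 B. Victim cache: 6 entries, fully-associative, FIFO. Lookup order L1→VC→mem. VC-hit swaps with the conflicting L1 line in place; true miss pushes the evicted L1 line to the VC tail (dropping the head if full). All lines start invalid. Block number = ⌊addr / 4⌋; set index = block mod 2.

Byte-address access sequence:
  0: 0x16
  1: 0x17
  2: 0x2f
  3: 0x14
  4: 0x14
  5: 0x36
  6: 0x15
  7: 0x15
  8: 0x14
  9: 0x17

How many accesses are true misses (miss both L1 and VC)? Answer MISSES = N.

MISSES = 3

0: 0x16 (blk 5, set 1) → MISS  vc=[]
1: 0x17 (blk 5, set 1) → L1-HIT  vc=[]
2: 0x2f (blk 11, set 1) → MISS  vc=[5]
3: 0x14 (blk 5, set 1) → VC-HIT  vc=[11]
4: 0x14 (blk 5, set 1) → L1-HIT  vc=[11]
5: 0x36 (blk 13, set 1) → MISS  vc=[11, 5]
6: 0x15 (blk 5, set 1) → VC-HIT  vc=[11, 13]
7: 0x15 (blk 5, set 1) → L1-HIT  vc=[11, 13]
8: 0x14 (blk 5, set 1) → L1-HIT  vc=[11, 13]
9: 0x17 (blk 5, set 1) → L1-HIT  vc=[11, 13]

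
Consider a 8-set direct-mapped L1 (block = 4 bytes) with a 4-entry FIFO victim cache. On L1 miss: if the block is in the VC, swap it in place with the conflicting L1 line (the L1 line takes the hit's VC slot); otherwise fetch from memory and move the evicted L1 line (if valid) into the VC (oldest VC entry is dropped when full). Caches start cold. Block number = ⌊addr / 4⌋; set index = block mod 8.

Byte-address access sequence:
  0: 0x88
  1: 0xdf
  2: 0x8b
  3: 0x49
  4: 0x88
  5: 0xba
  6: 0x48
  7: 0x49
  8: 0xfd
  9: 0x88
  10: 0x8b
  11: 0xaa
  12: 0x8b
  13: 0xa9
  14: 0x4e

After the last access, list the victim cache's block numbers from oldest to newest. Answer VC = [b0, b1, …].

#0 0x88→b34/s2 MISS; vc=[]
#1 0xdf→b55/s7 MISS; vc=[]
#2 0x8b→b34/s2 L1-HIT; vc=[]
#3 0x49→b18/s2 MISS; vc=[34]
#4 0x88→b34/s2 VC-HIT; vc=[18]
#5 0xba→b46/s6 MISS; vc=[18]
#6 0x48→b18/s2 VC-HIT; vc=[34]
#7 0x49→b18/s2 L1-HIT; vc=[34]
#8 0xfd→b63/s7 MISS; vc=[34,55]
#9 0x88→b34/s2 VC-HIT; vc=[18,55]
#10 0x8b→b34/s2 L1-HIT; vc=[18,55]
#11 0xaa→b42/s2 MISS; vc=[18,55,34]
#12 0x8b→b34/s2 VC-HIT; vc=[18,55,42]
#13 0xa9→b42/s2 VC-HIT; vc=[18,55,34]
#14 0x4e→b19/s3 MISS; vc=[18,55,34]

VC = [18, 55, 34]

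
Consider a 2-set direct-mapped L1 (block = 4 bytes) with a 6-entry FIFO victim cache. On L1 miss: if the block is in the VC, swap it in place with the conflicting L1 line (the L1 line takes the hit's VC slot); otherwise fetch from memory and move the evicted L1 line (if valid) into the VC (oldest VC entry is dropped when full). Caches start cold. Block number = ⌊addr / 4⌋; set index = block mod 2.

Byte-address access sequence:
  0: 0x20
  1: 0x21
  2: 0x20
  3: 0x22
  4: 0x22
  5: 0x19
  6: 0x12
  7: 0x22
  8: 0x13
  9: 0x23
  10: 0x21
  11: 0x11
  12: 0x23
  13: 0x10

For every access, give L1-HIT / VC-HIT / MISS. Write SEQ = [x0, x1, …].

0: 0x20 (blk 8, set 0) → MISS  vc=[]
1: 0x21 (blk 8, set 0) → L1-HIT  vc=[]
2: 0x20 (blk 8, set 0) → L1-HIT  vc=[]
3: 0x22 (blk 8, set 0) → L1-HIT  vc=[]
4: 0x22 (blk 8, set 0) → L1-HIT  vc=[]
5: 0x19 (blk 6, set 0) → MISS  vc=[8]
6: 0x12 (blk 4, set 0) → MISS  vc=[8, 6]
7: 0x22 (blk 8, set 0) → VC-HIT  vc=[4, 6]
8: 0x13 (blk 4, set 0) → VC-HIT  vc=[8, 6]
9: 0x23 (blk 8, set 0) → VC-HIT  vc=[4, 6]
10: 0x21 (blk 8, set 0) → L1-HIT  vc=[4, 6]
11: 0x11 (blk 4, set 0) → VC-HIT  vc=[8, 6]
12: 0x23 (blk 8, set 0) → VC-HIT  vc=[4, 6]
13: 0x10 (blk 4, set 0) → VC-HIT  vc=[8, 6]

SEQ = [MISS, L1-HIT, L1-HIT, L1-HIT, L1-HIT, MISS, MISS, VC-HIT, VC-HIT, VC-HIT, L1-HIT, VC-HIT, VC-HIT, VC-HIT]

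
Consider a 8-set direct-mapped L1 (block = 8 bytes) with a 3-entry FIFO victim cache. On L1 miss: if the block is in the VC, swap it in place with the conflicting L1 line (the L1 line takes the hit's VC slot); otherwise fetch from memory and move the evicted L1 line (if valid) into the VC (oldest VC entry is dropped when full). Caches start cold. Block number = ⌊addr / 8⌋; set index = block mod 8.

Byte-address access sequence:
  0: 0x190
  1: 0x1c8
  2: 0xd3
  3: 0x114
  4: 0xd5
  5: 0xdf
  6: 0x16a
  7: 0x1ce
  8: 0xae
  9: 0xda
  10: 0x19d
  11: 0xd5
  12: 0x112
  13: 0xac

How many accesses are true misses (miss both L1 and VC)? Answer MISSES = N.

MISSES = 8

0: 0x190 (blk 50, set 2) → MISS  vc=[]
1: 0x1c8 (blk 57, set 1) → MISS  vc=[]
2: 0xd3 (blk 26, set 2) → MISS  vc=[50]
3: 0x114 (blk 34, set 2) → MISS  vc=[50, 26]
4: 0xd5 (blk 26, set 2) → VC-HIT  vc=[50, 34]
5: 0xdf (blk 27, set 3) → MISS  vc=[50, 34]
6: 0x16a (blk 45, set 5) → MISS  vc=[50, 34]
7: 0x1ce (blk 57, set 1) → L1-HIT  vc=[50, 34]
8: 0xae (blk 21, set 5) → MISS  vc=[50, 34, 45]
9: 0xda (blk 27, set 3) → L1-HIT  vc=[50, 34, 45]
10: 0x19d (blk 51, set 3) → MISS  vc=[34, 45, 27]
11: 0xd5 (blk 26, set 2) → L1-HIT  vc=[34, 45, 27]
12: 0x112 (blk 34, set 2) → VC-HIT  vc=[26, 45, 27]
13: 0xac (blk 21, set 5) → L1-HIT  vc=[26, 45, 27]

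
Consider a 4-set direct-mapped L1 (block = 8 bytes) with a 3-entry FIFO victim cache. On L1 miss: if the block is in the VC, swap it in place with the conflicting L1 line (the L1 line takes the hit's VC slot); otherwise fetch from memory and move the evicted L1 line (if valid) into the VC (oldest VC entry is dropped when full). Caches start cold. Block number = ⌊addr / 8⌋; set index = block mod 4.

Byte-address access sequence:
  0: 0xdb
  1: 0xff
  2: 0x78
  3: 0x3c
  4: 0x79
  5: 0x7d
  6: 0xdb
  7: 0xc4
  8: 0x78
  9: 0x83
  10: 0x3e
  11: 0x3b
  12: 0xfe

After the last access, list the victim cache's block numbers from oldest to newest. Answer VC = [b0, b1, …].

#0 0xdb→b27/s3 MISS; vc=[]
#1 0xff→b31/s3 MISS; vc=[27]
#2 0x78→b15/s3 MISS; vc=[27,31]
#3 0x3c→b7/s3 MISS; vc=[27,31,15]
#4 0x79→b15/s3 VC-HIT; vc=[27,31,7]
#5 0x7d→b15/s3 L1-HIT; vc=[27,31,7]
#6 0xdb→b27/s3 VC-HIT; vc=[15,31,7]
#7 0xc4→b24/s0 MISS; vc=[15,31,7]
#8 0x78→b15/s3 VC-HIT; vc=[27,31,7]
#9 0x83→b16/s0 MISS; vc=[31,7,24]
#10 0x3e→b7/s3 VC-HIT; vc=[31,15,24]
#11 0x3b→b7/s3 L1-HIT; vc=[31,15,24]
#12 0xfe→b31/s3 VC-HIT; vc=[7,15,24]

VC = [7, 15, 24]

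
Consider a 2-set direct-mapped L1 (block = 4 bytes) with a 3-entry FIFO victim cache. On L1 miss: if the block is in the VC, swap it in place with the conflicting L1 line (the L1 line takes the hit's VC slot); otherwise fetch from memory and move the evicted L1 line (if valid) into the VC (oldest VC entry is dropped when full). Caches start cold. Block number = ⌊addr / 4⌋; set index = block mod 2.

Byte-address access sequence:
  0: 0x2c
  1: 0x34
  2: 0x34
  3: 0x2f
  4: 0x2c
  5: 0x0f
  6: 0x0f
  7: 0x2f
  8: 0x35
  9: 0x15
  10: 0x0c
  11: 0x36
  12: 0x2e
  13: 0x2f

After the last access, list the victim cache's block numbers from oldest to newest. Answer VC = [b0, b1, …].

VC = [13, 5, 3]

  [0] addr=0x2c blk=11 s=1: MISS | VC []
  [1] addr=0x34 blk=13 s=1: MISS | VC [11]
  [2] addr=0x34 blk=13 s=1: L1-HIT | VC [11]
  [3] addr=0x2f blk=11 s=1: VC-HIT | VC [13]
  [4] addr=0x2c blk=11 s=1: L1-HIT | VC [13]
  [5] addr=0xf blk=3 s=1: MISS | VC [13, 11]
  [6] addr=0xf blk=3 s=1: L1-HIT | VC [13, 11]
  [7] addr=0x2f blk=11 s=1: VC-HIT | VC [13, 3]
  [8] addr=0x35 blk=13 s=1: VC-HIT | VC [11, 3]
  [9] addr=0x15 blk=5 s=1: MISS | VC [11, 3, 13]
  [10] addr=0xc blk=3 s=1: VC-HIT | VC [11, 5, 13]
  [11] addr=0x36 blk=13 s=1: VC-HIT | VC [11, 5, 3]
  [12] addr=0x2e blk=11 s=1: VC-HIT | VC [13, 5, 3]
  [13] addr=0x2f blk=11 s=1: L1-HIT | VC [13, 5, 3]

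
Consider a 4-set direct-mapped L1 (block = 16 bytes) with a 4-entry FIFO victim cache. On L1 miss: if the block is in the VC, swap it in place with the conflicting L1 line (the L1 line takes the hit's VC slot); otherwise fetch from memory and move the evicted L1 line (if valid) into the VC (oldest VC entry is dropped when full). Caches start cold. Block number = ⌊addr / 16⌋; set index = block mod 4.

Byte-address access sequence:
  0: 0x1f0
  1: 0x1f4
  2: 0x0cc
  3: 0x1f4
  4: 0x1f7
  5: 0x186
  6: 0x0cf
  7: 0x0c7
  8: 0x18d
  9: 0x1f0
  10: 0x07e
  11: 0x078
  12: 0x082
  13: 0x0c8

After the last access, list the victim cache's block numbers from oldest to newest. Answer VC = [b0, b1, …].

  [0] addr=0x1f0 blk=31 s=3: MISS | VC []
  [1] addr=0x1f4 blk=31 s=3: L1-HIT | VC []
  [2] addr=0xcc blk=12 s=0: MISS | VC []
  [3] addr=0x1f4 blk=31 s=3: L1-HIT | VC []
  [4] addr=0x1f7 blk=31 s=3: L1-HIT | VC []
  [5] addr=0x186 blk=24 s=0: MISS | VC [12]
  [6] addr=0xcf blk=12 s=0: VC-HIT | VC [24]
  [7] addr=0xc7 blk=12 s=0: L1-HIT | VC [24]
  [8] addr=0x18d blk=24 s=0: VC-HIT | VC [12]
  [9] addr=0x1f0 blk=31 s=3: L1-HIT | VC [12]
  [10] addr=0x7e blk=7 s=3: MISS | VC [12, 31]
  [11] addr=0x78 blk=7 s=3: L1-HIT | VC [12, 31]
  [12] addr=0x82 blk=8 s=0: MISS | VC [12, 31, 24]
  [13] addr=0xc8 blk=12 s=0: VC-HIT | VC [8, 31, 24]

VC = [8, 31, 24]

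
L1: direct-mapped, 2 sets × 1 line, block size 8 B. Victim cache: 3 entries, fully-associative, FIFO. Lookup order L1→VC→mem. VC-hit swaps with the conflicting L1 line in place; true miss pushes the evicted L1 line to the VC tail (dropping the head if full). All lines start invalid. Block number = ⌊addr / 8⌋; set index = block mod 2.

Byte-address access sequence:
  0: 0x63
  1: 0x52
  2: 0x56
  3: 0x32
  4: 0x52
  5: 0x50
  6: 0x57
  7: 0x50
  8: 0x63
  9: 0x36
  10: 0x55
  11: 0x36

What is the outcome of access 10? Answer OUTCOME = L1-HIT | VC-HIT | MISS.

#0 0x63→b12/s0 MISS; vc=[]
#1 0x52→b10/s0 MISS; vc=[12]
#2 0x56→b10/s0 L1-HIT; vc=[12]
#3 0x32→b6/s0 MISS; vc=[12,10]
#4 0x52→b10/s0 VC-HIT; vc=[12,6]
#5 0x50→b10/s0 L1-HIT; vc=[12,6]
#6 0x57→b10/s0 L1-HIT; vc=[12,6]
#7 0x50→b10/s0 L1-HIT; vc=[12,6]
#8 0x63→b12/s0 VC-HIT; vc=[10,6]
#9 0x36→b6/s0 VC-HIT; vc=[10,12]
#10 0x55→b10/s0 VC-HIT; vc=[6,12]
#11 0x36→b6/s0 VC-HIT; vc=[10,12]

OUTCOME = VC-HIT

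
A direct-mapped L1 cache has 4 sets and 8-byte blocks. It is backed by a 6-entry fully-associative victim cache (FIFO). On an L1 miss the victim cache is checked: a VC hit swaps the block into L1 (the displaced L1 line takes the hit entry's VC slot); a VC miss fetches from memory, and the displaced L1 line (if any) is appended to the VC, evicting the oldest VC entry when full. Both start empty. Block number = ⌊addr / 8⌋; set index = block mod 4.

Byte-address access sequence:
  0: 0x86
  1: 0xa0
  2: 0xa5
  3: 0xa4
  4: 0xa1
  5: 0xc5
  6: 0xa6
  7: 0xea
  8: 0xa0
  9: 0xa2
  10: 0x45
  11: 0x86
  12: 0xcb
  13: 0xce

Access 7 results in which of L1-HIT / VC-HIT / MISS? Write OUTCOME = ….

OUTCOME = MISS

#0 0x86→b16/s0 MISS; vc=[]
#1 0xa0→b20/s0 MISS; vc=[16]
#2 0xa5→b20/s0 L1-HIT; vc=[16]
#3 0xa4→b20/s0 L1-HIT; vc=[16]
#4 0xa1→b20/s0 L1-HIT; vc=[16]
#5 0xc5→b24/s0 MISS; vc=[16,20]
#6 0xa6→b20/s0 VC-HIT; vc=[16,24]
#7 0xea→b29/s1 MISS; vc=[16,24]
#8 0xa0→b20/s0 L1-HIT; vc=[16,24]
#9 0xa2→b20/s0 L1-HIT; vc=[16,24]
#10 0x45→b8/s0 MISS; vc=[16,24,20]
#11 0x86→b16/s0 VC-HIT; vc=[8,24,20]
#12 0xcb→b25/s1 MISS; vc=[8,24,20,29]
#13 0xce→b25/s1 L1-HIT; vc=[8,24,20,29]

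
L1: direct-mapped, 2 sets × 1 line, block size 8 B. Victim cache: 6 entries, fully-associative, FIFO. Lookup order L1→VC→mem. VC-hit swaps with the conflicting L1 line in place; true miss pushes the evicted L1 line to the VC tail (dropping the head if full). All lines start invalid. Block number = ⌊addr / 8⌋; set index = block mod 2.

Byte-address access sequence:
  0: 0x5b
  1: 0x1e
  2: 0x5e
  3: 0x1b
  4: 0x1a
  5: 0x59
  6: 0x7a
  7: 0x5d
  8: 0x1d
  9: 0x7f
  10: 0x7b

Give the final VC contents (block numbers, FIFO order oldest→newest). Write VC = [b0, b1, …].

VC = [11, 3]

  [0] addr=0x5b blk=11 s=1: MISS | VC []
  [1] addr=0x1e blk=3 s=1: MISS | VC [11]
  [2] addr=0x5e blk=11 s=1: VC-HIT | VC [3]
  [3] addr=0x1b blk=3 s=1: VC-HIT | VC [11]
  [4] addr=0x1a blk=3 s=1: L1-HIT | VC [11]
  [5] addr=0x59 blk=11 s=1: VC-HIT | VC [3]
  [6] addr=0x7a blk=15 s=1: MISS | VC [3, 11]
  [7] addr=0x5d blk=11 s=1: VC-HIT | VC [3, 15]
  [8] addr=0x1d blk=3 s=1: VC-HIT | VC [11, 15]
  [9] addr=0x7f blk=15 s=1: VC-HIT | VC [11, 3]
  [10] addr=0x7b blk=15 s=1: L1-HIT | VC [11, 3]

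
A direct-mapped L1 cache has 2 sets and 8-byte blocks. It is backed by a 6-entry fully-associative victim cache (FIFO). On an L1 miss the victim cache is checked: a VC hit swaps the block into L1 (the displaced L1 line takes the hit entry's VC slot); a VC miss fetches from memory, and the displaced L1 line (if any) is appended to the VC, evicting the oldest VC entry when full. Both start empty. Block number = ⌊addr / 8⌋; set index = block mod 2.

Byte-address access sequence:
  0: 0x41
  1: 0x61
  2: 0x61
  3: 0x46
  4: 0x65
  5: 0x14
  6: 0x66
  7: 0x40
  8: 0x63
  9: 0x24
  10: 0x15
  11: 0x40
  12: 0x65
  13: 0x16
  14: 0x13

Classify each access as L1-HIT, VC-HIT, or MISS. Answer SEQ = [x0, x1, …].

SEQ = [MISS, MISS, L1-HIT, VC-HIT, VC-HIT, MISS, VC-HIT, VC-HIT, VC-HIT, MISS, VC-HIT, VC-HIT, VC-HIT, VC-HIT, L1-HIT]

  [0] addr=0x41 blk=8 s=0: MISS | VC []
  [1] addr=0x61 blk=12 s=0: MISS | VC [8]
  [2] addr=0x61 blk=12 s=0: L1-HIT | VC [8]
  [3] addr=0x46 blk=8 s=0: VC-HIT | VC [12]
  [4] addr=0x65 blk=12 s=0: VC-HIT | VC [8]
  [5] addr=0x14 blk=2 s=0: MISS | VC [8, 12]
  [6] addr=0x66 blk=12 s=0: VC-HIT | VC [8, 2]
  [7] addr=0x40 blk=8 s=0: VC-HIT | VC [12, 2]
  [8] addr=0x63 blk=12 s=0: VC-HIT | VC [8, 2]
  [9] addr=0x24 blk=4 s=0: MISS | VC [8, 2, 12]
  [10] addr=0x15 blk=2 s=0: VC-HIT | VC [8, 4, 12]
  [11] addr=0x40 blk=8 s=0: VC-HIT | VC [2, 4, 12]
  [12] addr=0x65 blk=12 s=0: VC-HIT | VC [2, 4, 8]
  [13] addr=0x16 blk=2 s=0: VC-HIT | VC [12, 4, 8]
  [14] addr=0x13 blk=2 s=0: L1-HIT | VC [12, 4, 8]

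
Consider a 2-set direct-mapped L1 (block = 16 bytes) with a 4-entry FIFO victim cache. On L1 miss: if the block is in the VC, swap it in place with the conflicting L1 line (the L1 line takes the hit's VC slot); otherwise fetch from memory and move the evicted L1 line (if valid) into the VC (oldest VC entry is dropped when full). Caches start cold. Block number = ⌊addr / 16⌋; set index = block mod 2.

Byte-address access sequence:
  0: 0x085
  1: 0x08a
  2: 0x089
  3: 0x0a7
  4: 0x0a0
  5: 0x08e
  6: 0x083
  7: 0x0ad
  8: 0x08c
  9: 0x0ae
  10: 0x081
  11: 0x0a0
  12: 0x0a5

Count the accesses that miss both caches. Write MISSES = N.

MISSES = 2

  [0] addr=0x85 blk=8 s=0: MISS | VC []
  [1] addr=0x8a blk=8 s=0: L1-HIT | VC []
  [2] addr=0x89 blk=8 s=0: L1-HIT | VC []
  [3] addr=0xa7 blk=10 s=0: MISS | VC [8]
  [4] addr=0xa0 blk=10 s=0: L1-HIT | VC [8]
  [5] addr=0x8e blk=8 s=0: VC-HIT | VC [10]
  [6] addr=0x83 blk=8 s=0: L1-HIT | VC [10]
  [7] addr=0xad blk=10 s=0: VC-HIT | VC [8]
  [8] addr=0x8c blk=8 s=0: VC-HIT | VC [10]
  [9] addr=0xae blk=10 s=0: VC-HIT | VC [8]
  [10] addr=0x81 blk=8 s=0: VC-HIT | VC [10]
  [11] addr=0xa0 blk=10 s=0: VC-HIT | VC [8]
  [12] addr=0xa5 blk=10 s=0: L1-HIT | VC [8]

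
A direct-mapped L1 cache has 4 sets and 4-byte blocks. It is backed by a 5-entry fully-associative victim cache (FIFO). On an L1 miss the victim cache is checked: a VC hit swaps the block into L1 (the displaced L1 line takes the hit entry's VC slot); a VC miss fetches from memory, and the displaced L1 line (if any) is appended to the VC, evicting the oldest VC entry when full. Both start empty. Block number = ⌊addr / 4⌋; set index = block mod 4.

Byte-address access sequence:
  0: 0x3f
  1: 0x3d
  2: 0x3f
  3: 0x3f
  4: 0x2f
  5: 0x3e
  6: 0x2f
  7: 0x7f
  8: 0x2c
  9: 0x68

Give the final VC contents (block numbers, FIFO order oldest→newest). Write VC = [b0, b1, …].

VC = [15, 31]

0: 0x3f (blk 15, set 3) → MISS  vc=[]
1: 0x3d (blk 15, set 3) → L1-HIT  vc=[]
2: 0x3f (blk 15, set 3) → L1-HIT  vc=[]
3: 0x3f (blk 15, set 3) → L1-HIT  vc=[]
4: 0x2f (blk 11, set 3) → MISS  vc=[15]
5: 0x3e (blk 15, set 3) → VC-HIT  vc=[11]
6: 0x2f (blk 11, set 3) → VC-HIT  vc=[15]
7: 0x7f (blk 31, set 3) → MISS  vc=[15, 11]
8: 0x2c (blk 11, set 3) → VC-HIT  vc=[15, 31]
9: 0x68 (blk 26, set 2) → MISS  vc=[15, 31]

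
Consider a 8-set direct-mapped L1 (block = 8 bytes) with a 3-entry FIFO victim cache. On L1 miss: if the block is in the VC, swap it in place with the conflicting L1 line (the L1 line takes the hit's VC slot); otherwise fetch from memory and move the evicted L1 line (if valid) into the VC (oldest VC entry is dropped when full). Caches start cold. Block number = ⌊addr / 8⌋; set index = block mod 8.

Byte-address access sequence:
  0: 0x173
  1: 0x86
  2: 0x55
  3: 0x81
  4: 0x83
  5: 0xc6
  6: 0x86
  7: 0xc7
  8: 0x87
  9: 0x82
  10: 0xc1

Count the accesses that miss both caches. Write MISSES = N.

MISSES = 4

  [0] addr=0x173 blk=46 s=6: MISS | VC []
  [1] addr=0x86 blk=16 s=0: MISS | VC []
  [2] addr=0x55 blk=10 s=2: MISS | VC []
  [3] addr=0x81 blk=16 s=0: L1-HIT | VC []
  [4] addr=0x83 blk=16 s=0: L1-HIT | VC []
  [5] addr=0xc6 blk=24 s=0: MISS | VC [16]
  [6] addr=0x86 blk=16 s=0: VC-HIT | VC [24]
  [7] addr=0xc7 blk=24 s=0: VC-HIT | VC [16]
  [8] addr=0x87 blk=16 s=0: VC-HIT | VC [24]
  [9] addr=0x82 blk=16 s=0: L1-HIT | VC [24]
  [10] addr=0xc1 blk=24 s=0: VC-HIT | VC [16]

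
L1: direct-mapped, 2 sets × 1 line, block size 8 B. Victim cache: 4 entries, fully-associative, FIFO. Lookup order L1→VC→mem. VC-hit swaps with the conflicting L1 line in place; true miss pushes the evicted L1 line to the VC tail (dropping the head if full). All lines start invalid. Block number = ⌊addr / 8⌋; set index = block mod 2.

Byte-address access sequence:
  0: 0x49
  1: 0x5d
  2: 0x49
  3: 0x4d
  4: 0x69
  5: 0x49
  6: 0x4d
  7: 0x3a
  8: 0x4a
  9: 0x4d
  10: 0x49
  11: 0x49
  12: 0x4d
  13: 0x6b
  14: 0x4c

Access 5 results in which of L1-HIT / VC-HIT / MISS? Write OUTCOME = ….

OUTCOME = VC-HIT

0: 0x49 (blk 9, set 1) → MISS  vc=[]
1: 0x5d (blk 11, set 1) → MISS  vc=[9]
2: 0x49 (blk 9, set 1) → VC-HIT  vc=[11]
3: 0x4d (blk 9, set 1) → L1-HIT  vc=[11]
4: 0x69 (blk 13, set 1) → MISS  vc=[11, 9]
5: 0x49 (blk 9, set 1) → VC-HIT  vc=[11, 13]
6: 0x4d (blk 9, set 1) → L1-HIT  vc=[11, 13]
7: 0x3a (blk 7, set 1) → MISS  vc=[11, 13, 9]
8: 0x4a (blk 9, set 1) → VC-HIT  vc=[11, 13, 7]
9: 0x4d (blk 9, set 1) → L1-HIT  vc=[11, 13, 7]
10: 0x49 (blk 9, set 1) → L1-HIT  vc=[11, 13, 7]
11: 0x49 (blk 9, set 1) → L1-HIT  vc=[11, 13, 7]
12: 0x4d (blk 9, set 1) → L1-HIT  vc=[11, 13, 7]
13: 0x6b (blk 13, set 1) → VC-HIT  vc=[11, 9, 7]
14: 0x4c (blk 9, set 1) → VC-HIT  vc=[11, 13, 7]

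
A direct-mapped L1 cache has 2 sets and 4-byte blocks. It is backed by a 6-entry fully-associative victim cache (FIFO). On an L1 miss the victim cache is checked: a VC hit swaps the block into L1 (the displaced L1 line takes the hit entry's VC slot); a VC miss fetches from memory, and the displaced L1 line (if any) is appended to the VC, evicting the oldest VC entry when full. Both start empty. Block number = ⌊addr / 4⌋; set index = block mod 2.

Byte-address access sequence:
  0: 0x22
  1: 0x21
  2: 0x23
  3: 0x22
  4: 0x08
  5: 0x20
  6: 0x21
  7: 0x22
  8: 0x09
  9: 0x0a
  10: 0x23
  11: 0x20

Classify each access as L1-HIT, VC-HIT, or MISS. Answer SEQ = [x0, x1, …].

SEQ = [MISS, L1-HIT, L1-HIT, L1-HIT, MISS, VC-HIT, L1-HIT, L1-HIT, VC-HIT, L1-HIT, VC-HIT, L1-HIT]

#0 0x22→b8/s0 MISS; vc=[]
#1 0x21→b8/s0 L1-HIT; vc=[]
#2 0x23→b8/s0 L1-HIT; vc=[]
#3 0x22→b8/s0 L1-HIT; vc=[]
#4 0x8→b2/s0 MISS; vc=[8]
#5 0x20→b8/s0 VC-HIT; vc=[2]
#6 0x21→b8/s0 L1-HIT; vc=[2]
#7 0x22→b8/s0 L1-HIT; vc=[2]
#8 0x9→b2/s0 VC-HIT; vc=[8]
#9 0xa→b2/s0 L1-HIT; vc=[8]
#10 0x23→b8/s0 VC-HIT; vc=[2]
#11 0x20→b8/s0 L1-HIT; vc=[2]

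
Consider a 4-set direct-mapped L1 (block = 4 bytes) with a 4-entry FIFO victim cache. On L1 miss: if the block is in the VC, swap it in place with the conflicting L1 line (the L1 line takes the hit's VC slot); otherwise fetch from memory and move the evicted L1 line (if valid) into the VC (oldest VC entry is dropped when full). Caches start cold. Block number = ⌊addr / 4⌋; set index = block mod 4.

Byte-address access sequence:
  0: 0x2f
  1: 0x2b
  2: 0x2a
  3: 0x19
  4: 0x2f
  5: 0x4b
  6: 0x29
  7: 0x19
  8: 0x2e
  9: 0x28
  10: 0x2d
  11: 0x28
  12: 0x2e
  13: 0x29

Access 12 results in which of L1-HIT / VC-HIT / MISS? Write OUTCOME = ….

OUTCOME = L1-HIT

0: 0x2f (blk 11, set 3) → MISS  vc=[]
1: 0x2b (blk 10, set 2) → MISS  vc=[]
2: 0x2a (blk 10, set 2) → L1-HIT  vc=[]
3: 0x19 (blk 6, set 2) → MISS  vc=[10]
4: 0x2f (blk 11, set 3) → L1-HIT  vc=[10]
5: 0x4b (blk 18, set 2) → MISS  vc=[10, 6]
6: 0x29 (blk 10, set 2) → VC-HIT  vc=[18, 6]
7: 0x19 (blk 6, set 2) → VC-HIT  vc=[18, 10]
8: 0x2e (blk 11, set 3) → L1-HIT  vc=[18, 10]
9: 0x28 (blk 10, set 2) → VC-HIT  vc=[18, 6]
10: 0x2d (blk 11, set 3) → L1-HIT  vc=[18, 6]
11: 0x28 (blk 10, set 2) → L1-HIT  vc=[18, 6]
12: 0x2e (blk 11, set 3) → L1-HIT  vc=[18, 6]
13: 0x29 (blk 10, set 2) → L1-HIT  vc=[18, 6]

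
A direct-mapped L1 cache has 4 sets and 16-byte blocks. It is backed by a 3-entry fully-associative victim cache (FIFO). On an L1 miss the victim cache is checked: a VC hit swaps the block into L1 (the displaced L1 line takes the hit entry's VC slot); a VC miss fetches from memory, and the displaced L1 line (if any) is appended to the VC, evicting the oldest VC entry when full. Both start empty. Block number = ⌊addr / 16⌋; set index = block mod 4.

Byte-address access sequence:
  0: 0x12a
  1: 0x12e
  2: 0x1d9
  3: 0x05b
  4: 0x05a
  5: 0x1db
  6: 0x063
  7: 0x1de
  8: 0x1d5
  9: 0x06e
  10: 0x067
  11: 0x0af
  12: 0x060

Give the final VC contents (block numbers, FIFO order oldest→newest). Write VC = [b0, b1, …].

VC = [5, 18, 10]

#0 0x12a→b18/s2 MISS; vc=[]
#1 0x12e→b18/s2 L1-HIT; vc=[]
#2 0x1d9→b29/s1 MISS; vc=[]
#3 0x5b→b5/s1 MISS; vc=[29]
#4 0x5a→b5/s1 L1-HIT; vc=[29]
#5 0x1db→b29/s1 VC-HIT; vc=[5]
#6 0x63→b6/s2 MISS; vc=[5,18]
#7 0x1de→b29/s1 L1-HIT; vc=[5,18]
#8 0x1d5→b29/s1 L1-HIT; vc=[5,18]
#9 0x6e→b6/s2 L1-HIT; vc=[5,18]
#10 0x67→b6/s2 L1-HIT; vc=[5,18]
#11 0xaf→b10/s2 MISS; vc=[5,18,6]
#12 0x60→b6/s2 VC-HIT; vc=[5,18,10]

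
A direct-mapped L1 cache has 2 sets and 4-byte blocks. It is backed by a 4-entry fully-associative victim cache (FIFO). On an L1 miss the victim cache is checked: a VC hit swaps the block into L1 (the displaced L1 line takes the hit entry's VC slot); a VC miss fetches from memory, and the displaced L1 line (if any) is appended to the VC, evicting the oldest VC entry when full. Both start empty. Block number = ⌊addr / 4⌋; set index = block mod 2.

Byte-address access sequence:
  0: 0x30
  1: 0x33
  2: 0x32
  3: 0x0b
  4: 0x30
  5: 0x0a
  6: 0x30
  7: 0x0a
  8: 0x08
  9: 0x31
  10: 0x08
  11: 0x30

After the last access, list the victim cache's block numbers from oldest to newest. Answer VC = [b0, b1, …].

VC = [2]

  [0] addr=0x30 blk=12 s=0: MISS | VC []
  [1] addr=0x33 blk=12 s=0: L1-HIT | VC []
  [2] addr=0x32 blk=12 s=0: L1-HIT | VC []
  [3] addr=0xb blk=2 s=0: MISS | VC [12]
  [4] addr=0x30 blk=12 s=0: VC-HIT | VC [2]
  [5] addr=0xa blk=2 s=0: VC-HIT | VC [12]
  [6] addr=0x30 blk=12 s=0: VC-HIT | VC [2]
  [7] addr=0xa blk=2 s=0: VC-HIT | VC [12]
  [8] addr=0x8 blk=2 s=0: L1-HIT | VC [12]
  [9] addr=0x31 blk=12 s=0: VC-HIT | VC [2]
  [10] addr=0x8 blk=2 s=0: VC-HIT | VC [12]
  [11] addr=0x30 blk=12 s=0: VC-HIT | VC [2]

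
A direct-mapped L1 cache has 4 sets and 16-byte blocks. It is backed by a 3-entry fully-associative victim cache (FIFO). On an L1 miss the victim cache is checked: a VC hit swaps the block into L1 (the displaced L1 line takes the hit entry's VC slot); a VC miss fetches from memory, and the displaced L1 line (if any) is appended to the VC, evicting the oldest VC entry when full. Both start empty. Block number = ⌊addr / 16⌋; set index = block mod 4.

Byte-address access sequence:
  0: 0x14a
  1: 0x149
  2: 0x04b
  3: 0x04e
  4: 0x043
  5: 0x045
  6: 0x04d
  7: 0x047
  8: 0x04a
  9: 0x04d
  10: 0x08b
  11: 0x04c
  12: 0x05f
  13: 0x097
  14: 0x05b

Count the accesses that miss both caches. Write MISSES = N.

MISSES = 5

0: 0x14a (blk 20, set 0) → MISS  vc=[]
1: 0x149 (blk 20, set 0) → L1-HIT  vc=[]
2: 0x4b (blk 4, set 0) → MISS  vc=[20]
3: 0x4e (blk 4, set 0) → L1-HIT  vc=[20]
4: 0x43 (blk 4, set 0) → L1-HIT  vc=[20]
5: 0x45 (blk 4, set 0) → L1-HIT  vc=[20]
6: 0x4d (blk 4, set 0) → L1-HIT  vc=[20]
7: 0x47 (blk 4, set 0) → L1-HIT  vc=[20]
8: 0x4a (blk 4, set 0) → L1-HIT  vc=[20]
9: 0x4d (blk 4, set 0) → L1-HIT  vc=[20]
10: 0x8b (blk 8, set 0) → MISS  vc=[20, 4]
11: 0x4c (blk 4, set 0) → VC-HIT  vc=[20, 8]
12: 0x5f (blk 5, set 1) → MISS  vc=[20, 8]
13: 0x97 (blk 9, set 1) → MISS  vc=[20, 8, 5]
14: 0x5b (blk 5, set 1) → VC-HIT  vc=[20, 8, 9]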